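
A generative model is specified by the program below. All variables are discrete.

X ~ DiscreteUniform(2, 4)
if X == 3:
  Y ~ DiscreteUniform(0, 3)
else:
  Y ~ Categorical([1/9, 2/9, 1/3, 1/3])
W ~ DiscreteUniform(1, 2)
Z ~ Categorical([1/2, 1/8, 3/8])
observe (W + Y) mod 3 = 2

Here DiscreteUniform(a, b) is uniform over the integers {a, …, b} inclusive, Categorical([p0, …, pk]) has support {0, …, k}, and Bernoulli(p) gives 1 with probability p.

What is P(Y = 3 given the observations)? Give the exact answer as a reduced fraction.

Enumerate traces; 27 have nonzero weight after conditioning:
  (X=2, Y=0, W=2, Z=0) weight 1/108
  (X=2, Y=0, W=2, Z=1) weight 1/432
  (X=2, Y=0, W=2, Z=2) weight 1/144
  (X=2, Y=1, W=1, Z=0) weight 1/54
  (X=2, Y=1, W=1, Z=1) weight 1/216
  (X=2, Y=1, W=1, Z=2) weight 1/72
  (X=2, Y=3, W=2, Z=0) weight 1/36
  (X=2, Y=3, W=2, Z=1) weight 1/144
  … 19 more
Group by Y:
  weight(Y=0) = 17/216
  weight(Y=1) = 25/216
  weight(Y=3) = 11/72
Total weight = 17/216 + 25/216 + 11/72 = 25/72
P(Y=0 | obs) = 17/216 / 25/72 = 17/75
P(Y=1 | obs) = 25/216 / 25/72 = 1/3
P(Y=3 | obs) = 11/72 / 25/72 = 11/25

P(Y = 3 | obs) = 11/25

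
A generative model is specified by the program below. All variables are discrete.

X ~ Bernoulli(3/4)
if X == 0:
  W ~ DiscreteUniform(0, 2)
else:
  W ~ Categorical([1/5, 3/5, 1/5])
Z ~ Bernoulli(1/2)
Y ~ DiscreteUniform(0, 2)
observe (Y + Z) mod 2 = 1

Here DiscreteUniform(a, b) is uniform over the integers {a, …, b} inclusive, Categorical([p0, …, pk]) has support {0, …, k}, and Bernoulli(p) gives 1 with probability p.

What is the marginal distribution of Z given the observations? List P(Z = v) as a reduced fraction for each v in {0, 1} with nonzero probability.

P(Z=0) = 1/3, P(Z=1) = 2/3

Enumerate traces; 18 have nonzero weight after conditioning:
  (X=0, W=0, Z=0, Y=1) weight 1/72
  (X=0, W=0, Z=1, Y=0) weight 1/72
  (X=0, W=0, Z=1, Y=2) weight 1/72
  (X=0, W=1, Z=0, Y=1) weight 1/72
  (X=0, W=1, Z=1, Y=0) weight 1/72
  (X=0, W=1, Z=1, Y=2) weight 1/72
  (X=0, W=2, Z=0, Y=1) weight 1/72
  (X=0, W=2, Z=1, Y=0) weight 1/72
  … 10 more
Group by Z:
  weight(Z=0) = 1/6
  weight(Z=1) = 1/3
Total weight = 1/6 + 1/3 = 1/2
P(Z=0 | obs) = 1/6 / 1/2 = 1/3
P(Z=1 | obs) = 1/3 / 1/2 = 2/3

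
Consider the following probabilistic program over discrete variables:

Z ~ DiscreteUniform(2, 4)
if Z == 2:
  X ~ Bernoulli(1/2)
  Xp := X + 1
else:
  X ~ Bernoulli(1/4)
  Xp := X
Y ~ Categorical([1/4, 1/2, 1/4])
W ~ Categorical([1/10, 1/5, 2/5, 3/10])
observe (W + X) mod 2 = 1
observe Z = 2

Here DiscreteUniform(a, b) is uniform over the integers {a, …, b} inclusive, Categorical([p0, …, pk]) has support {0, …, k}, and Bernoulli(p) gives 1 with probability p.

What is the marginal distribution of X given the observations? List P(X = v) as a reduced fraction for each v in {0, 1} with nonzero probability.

Enumerate traces; 12 have nonzero weight after conditioning:
  (Z=2, X=0, Y=0, W=1) weight 1/120
  (Z=2, X=0, Y=0, W=3) weight 1/80
  (Z=2, X=0, Y=1, W=1) weight 1/60
  (Z=2, X=0, Y=1, W=3) weight 1/40
  (Z=2, X=0, Y=2, W=1) weight 1/120
  (Z=2, X=0, Y=2, W=3) weight 1/80
  (Z=2, X=1, Y=0, W=0) weight 1/240
  (Z=2, X=1, Y=0, W=2) weight 1/60
  … 4 more
Group by X:
  weight(X=0) = 1/12
  weight(X=1) = 1/12
Total weight = 1/12 + 1/12 = 1/6
P(X=0 | obs) = 1/12 / 1/6 = 1/2
P(X=1 | obs) = 1/12 / 1/6 = 1/2

P(X=0) = 1/2, P(X=1) = 1/2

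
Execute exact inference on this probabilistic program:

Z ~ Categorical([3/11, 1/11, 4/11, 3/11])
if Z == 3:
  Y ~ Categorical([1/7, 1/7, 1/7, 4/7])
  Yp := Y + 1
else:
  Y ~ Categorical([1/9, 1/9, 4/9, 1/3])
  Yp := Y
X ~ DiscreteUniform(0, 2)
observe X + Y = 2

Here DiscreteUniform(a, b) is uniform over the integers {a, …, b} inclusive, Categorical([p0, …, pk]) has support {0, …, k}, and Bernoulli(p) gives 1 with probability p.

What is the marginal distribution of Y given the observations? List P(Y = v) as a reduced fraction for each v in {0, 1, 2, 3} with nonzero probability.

P(Y=0) = 83/417, P(Y=1) = 83/417, P(Y=2) = 251/417

Enumerate traces; 12 have nonzero weight after conditioning:
  (Z=0, Y=0, X=2) weight 1/99
  (Z=0, Y=1, X=1) weight 1/99
  (Z=0, Y=2, X=0) weight 4/99
  (Z=1, Y=0, X=2) weight 1/297
  (Z=1, Y=1, X=1) weight 1/297
  (Z=1, Y=2, X=0) weight 4/297
  (Z=2, Y=0, X=2) weight 4/297
  (Z=2, Y=1, X=1) weight 4/297
  … 4 more
Group by Y:
  weight(Y=0) = 83/2079
  weight(Y=1) = 83/2079
  weight(Y=2) = 251/2079
Total weight = 83/2079 + 83/2079 + 251/2079 = 139/693
P(Y=0 | obs) = 83/2079 / 139/693 = 83/417
P(Y=1 | obs) = 83/2079 / 139/693 = 83/417
P(Y=2 | obs) = 251/2079 / 139/693 = 251/417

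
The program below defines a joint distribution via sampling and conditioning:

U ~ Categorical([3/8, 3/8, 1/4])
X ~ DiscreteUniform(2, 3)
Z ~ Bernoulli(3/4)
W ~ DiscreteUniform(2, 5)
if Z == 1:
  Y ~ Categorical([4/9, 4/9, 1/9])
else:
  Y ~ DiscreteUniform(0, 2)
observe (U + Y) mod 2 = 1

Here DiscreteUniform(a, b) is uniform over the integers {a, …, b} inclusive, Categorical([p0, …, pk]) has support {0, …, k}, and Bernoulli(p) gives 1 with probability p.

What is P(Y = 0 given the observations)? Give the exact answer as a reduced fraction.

Enumerate traces; 64 have nonzero weight after conditioning:
  (U=0, X=2, Z=0, W=2, Y=1) weight 1/256
  (U=0, X=2, Z=0, W=3, Y=1) weight 1/256
  (U=0, X=2, Z=0, W=4, Y=1) weight 1/256
  (U=0, X=2, Z=0, W=5, Y=1) weight 1/256
  (U=0, X=2, Z=1, W=2, Y=1) weight 1/64
  (U=0, X=2, Z=1, W=3, Y=1) weight 1/64
  (U=0, X=2, Z=1, W=4, Y=1) weight 1/64
  (U=0, X=2, Z=1, W=5, Y=1) weight 1/64
  (U=1, X=2, Z=0, W=2, Y=0) weight 1/256
  (U=1, X=2, Z=0, W=2, Y=2) weight 1/256
  … 54 more
Group by Y:
  weight(Y=0) = 5/32
  weight(Y=1) = 25/96
  weight(Y=2) = 1/16
Total weight = 5/32 + 25/96 + 1/16 = 23/48
P(Y=0 | obs) = 5/32 / 23/48 = 15/46
P(Y=1 | obs) = 25/96 / 23/48 = 25/46
P(Y=2 | obs) = 1/16 / 23/48 = 3/23

P(Y = 0 | obs) = 15/46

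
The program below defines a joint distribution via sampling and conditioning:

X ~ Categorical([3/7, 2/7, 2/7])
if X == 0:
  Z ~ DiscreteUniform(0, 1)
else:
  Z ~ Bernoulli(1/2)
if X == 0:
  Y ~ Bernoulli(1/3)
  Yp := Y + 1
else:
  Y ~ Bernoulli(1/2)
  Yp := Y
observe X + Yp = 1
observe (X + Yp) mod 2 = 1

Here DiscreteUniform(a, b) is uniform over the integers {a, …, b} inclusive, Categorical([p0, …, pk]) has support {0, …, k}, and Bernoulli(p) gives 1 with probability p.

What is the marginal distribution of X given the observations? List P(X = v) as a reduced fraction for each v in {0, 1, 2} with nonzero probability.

P(X=0) = 2/3, P(X=1) = 1/3

Enumerate traces; 4 have nonzero weight after conditioning:
  (X=0, Z=0, Y=0) weight 1/7
  (X=0, Z=1, Y=0) weight 1/7
  (X=1, Z=0, Y=0) weight 1/14
  (X=1, Z=1, Y=0) weight 1/14
Group by X:
  weight(X=0) = 2/7
  weight(X=1) = 1/7
Total weight = 2/7 + 1/7 = 3/7
P(X=0 | obs) = 2/7 / 3/7 = 2/3
P(X=1 | obs) = 1/7 / 3/7 = 1/3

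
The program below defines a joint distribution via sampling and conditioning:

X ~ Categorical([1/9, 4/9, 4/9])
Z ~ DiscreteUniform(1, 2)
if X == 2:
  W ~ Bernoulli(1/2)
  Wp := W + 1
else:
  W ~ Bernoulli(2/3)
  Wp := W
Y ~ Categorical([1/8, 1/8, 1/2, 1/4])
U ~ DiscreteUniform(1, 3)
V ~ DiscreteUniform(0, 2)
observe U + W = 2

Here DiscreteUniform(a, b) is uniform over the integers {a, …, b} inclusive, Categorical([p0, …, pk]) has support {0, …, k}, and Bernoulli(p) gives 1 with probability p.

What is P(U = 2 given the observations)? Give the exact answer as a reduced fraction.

Enumerate traces; 144 have nonzero weight after conditioning:
  (X=0, Z=1, W=0, Y=0, U=2, V=0) weight 1/3888
  (X=0, Z=1, W=0, Y=0, U=2, V=1) weight 1/3888
  (X=0, Z=1, W=0, Y=0, U=2, V=2) weight 1/3888
  (X=0, Z=1, W=0, Y=1, U=2, V=0) weight 1/3888
  (X=0, Z=1, W=0, Y=1, U=2, V=1) weight 1/3888
  (X=0, Z=1, W=0, Y=1, U=2, V=2) weight 1/3888
  (X=0, Z=1, W=0, Y=2, U=2, V=0) weight 1/972
  (X=0, Z=1, W=0, Y=2, U=2, V=1) weight 1/972
  (X=0, Z=1, W=1, Y=0, U=1, V=0) weight 1/1944
  … 135 more
Group by U:
  weight(U=1) = 16/81
  weight(U=2) = 11/81
Total weight = 16/81 + 11/81 = 1/3
P(U=1 | obs) = 16/81 / 1/3 = 16/27
P(U=2 | obs) = 11/81 / 1/3 = 11/27

P(U = 2 | obs) = 11/27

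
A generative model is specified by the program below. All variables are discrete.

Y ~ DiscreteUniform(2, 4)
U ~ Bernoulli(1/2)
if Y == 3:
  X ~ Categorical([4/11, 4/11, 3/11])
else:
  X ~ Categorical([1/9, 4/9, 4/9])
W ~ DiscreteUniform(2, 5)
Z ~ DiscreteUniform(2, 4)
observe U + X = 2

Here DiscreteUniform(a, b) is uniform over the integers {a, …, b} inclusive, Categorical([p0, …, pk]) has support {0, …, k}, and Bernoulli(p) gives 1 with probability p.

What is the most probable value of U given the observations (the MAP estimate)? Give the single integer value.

argmax_v P(U = v | obs) = 1

Enumerate traces; 72 have nonzero weight after conditioning:
  (Y=2, U=0, X=2, W=2, Z=2) weight 1/162
  (Y=2, U=0, X=2, W=2, Z=3) weight 1/162
  (Y=2, U=0, X=2, W=2, Z=4) weight 1/162
  (Y=2, U=0, X=2, W=3, Z=2) weight 1/162
  (Y=2, U=0, X=2, W=3, Z=3) weight 1/162
  (Y=2, U=0, X=2, W=3, Z=4) weight 1/162
  (Y=2, U=0, X=2, W=4, Z=2) weight 1/162
  (Y=2, U=0, X=2, W=4, Z=3) weight 1/162
  (Y=2, U=1, X=1, W=2, Z=2) weight 1/162
  … 63 more
Group by U:
  weight(U=0) = 115/594
  weight(U=1) = 62/297
Total weight = 115/594 + 62/297 = 239/594
P(U=0 | obs) = 115/594 / 239/594 = 115/239
P(U=1 | obs) = 62/297 / 239/594 = 124/239
argmax = 1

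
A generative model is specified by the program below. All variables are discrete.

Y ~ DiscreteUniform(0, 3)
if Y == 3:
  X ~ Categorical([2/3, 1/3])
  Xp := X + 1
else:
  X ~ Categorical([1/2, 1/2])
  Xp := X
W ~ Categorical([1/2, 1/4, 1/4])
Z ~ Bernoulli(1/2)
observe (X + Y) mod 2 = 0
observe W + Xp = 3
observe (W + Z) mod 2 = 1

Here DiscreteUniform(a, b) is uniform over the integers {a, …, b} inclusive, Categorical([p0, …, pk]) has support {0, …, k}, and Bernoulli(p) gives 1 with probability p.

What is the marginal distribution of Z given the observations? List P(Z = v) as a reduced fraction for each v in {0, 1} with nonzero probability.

P(Z=0) = 2/5, P(Z=1) = 3/5

Enumerate traces; 2 have nonzero weight after conditioning:
  (Y=1, X=1, W=2, Z=1) weight 1/64
  (Y=3, X=1, W=1, Z=0) weight 1/96
Group by Z:
  weight(Z=0) = 1/96
  weight(Z=1) = 1/64
Total weight = 1/96 + 1/64 = 5/192
P(Z=0 | obs) = 1/96 / 5/192 = 2/5
P(Z=1 | obs) = 1/64 / 5/192 = 3/5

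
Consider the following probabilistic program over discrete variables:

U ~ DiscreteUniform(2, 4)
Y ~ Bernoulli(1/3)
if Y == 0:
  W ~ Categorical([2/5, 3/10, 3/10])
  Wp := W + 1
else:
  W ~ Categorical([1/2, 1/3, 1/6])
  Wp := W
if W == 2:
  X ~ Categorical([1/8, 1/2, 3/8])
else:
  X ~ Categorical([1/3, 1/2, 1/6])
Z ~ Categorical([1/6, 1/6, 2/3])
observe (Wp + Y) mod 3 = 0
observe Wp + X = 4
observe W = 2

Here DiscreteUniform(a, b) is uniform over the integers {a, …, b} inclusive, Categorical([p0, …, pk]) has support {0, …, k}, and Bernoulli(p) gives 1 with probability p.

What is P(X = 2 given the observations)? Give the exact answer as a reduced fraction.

Enumerate traces; 18 have nonzero weight after conditioning:
  (U=2, Y=0, W=2, X=1, Z=0) weight 1/180
  (U=2, Y=0, W=2, X=1, Z=1) weight 1/180
  (U=2, Y=0, W=2, X=1, Z=2) weight 1/45
  (U=2, Y=1, W=2, X=2, Z=0) weight 1/864
  (U=2, Y=1, W=2, X=2, Z=1) weight 1/864
  (U=2, Y=1, W=2, X=2, Z=2) weight 1/216
  (U=3, Y=0, W=2, X=1, Z=0) weight 1/180
  (U=3, Y=0, W=2, X=1, Z=1) weight 1/180
  … 10 more
Group by X:
  weight(X=1) = 1/10
  weight(X=2) = 1/48
Total weight = 1/10 + 1/48 = 29/240
P(X=1 | obs) = 1/10 / 29/240 = 24/29
P(X=2 | obs) = 1/48 / 29/240 = 5/29

P(X = 2 | obs) = 5/29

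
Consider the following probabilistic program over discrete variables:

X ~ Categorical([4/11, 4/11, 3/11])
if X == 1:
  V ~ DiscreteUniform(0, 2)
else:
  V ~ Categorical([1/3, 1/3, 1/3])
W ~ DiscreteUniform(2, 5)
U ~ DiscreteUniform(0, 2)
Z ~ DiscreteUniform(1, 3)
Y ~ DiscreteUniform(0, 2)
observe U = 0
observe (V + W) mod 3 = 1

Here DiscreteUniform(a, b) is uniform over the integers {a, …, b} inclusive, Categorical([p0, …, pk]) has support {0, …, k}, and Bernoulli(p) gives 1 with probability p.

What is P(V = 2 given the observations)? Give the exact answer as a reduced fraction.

P(V = 2 | obs) = 1/2

Enumerate traces; 108 have nonzero weight after conditioning:
  (X=0, V=0, W=4, U=0, Z=1, Y=0) weight 1/891
  (X=0, V=0, W=4, U=0, Z=1, Y=1) weight 1/891
  (X=0, V=0, W=4, U=0, Z=1, Y=2) weight 1/891
  (X=0, V=0, W=4, U=0, Z=2, Y=0) weight 1/891
  (X=0, V=0, W=4, U=0, Z=2, Y=1) weight 1/891
  (X=0, V=0, W=4, U=0, Z=2, Y=2) weight 1/891
  (X=0, V=0, W=4, U=0, Z=3, Y=0) weight 1/891
  (X=0, V=0, W=4, U=0, Z=3, Y=1) weight 1/891
  (X=0, V=1, W=3, U=0, Z=1, Y=0) weight 1/891
  (X=0, V=2, W=2, U=0, Z=1, Y=0) weight 1/891
  … 98 more
Group by V:
  weight(V=0) = 1/36
  weight(V=1) = 1/36
  weight(V=2) = 1/18
Total weight = 1/36 + 1/36 + 1/18 = 1/9
P(V=0 | obs) = 1/36 / 1/9 = 1/4
P(V=1 | obs) = 1/36 / 1/9 = 1/4
P(V=2 | obs) = 1/18 / 1/9 = 1/2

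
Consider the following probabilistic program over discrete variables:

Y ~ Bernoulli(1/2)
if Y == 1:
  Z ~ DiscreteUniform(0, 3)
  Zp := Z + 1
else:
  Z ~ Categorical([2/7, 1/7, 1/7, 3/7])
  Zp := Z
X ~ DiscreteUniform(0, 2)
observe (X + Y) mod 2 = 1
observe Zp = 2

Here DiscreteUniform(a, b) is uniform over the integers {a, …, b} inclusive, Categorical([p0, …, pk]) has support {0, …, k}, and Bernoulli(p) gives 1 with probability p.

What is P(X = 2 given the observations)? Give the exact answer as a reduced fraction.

P(X = 2 | obs) = 7/18

Enumerate traces; 3 have nonzero weight after conditioning:
  (Y=0, Z=2, X=1) weight 1/42
  (Y=1, Z=1, X=0) weight 1/24
  (Y=1, Z=1, X=2) weight 1/24
Group by X:
  weight(X=0) = 1/24
  weight(X=1) = 1/42
  weight(X=2) = 1/24
Total weight = 1/24 + 1/42 + 1/24 = 3/28
P(X=0 | obs) = 1/24 / 3/28 = 7/18
P(X=1 | obs) = 1/42 / 3/28 = 2/9
P(X=2 | obs) = 1/24 / 3/28 = 7/18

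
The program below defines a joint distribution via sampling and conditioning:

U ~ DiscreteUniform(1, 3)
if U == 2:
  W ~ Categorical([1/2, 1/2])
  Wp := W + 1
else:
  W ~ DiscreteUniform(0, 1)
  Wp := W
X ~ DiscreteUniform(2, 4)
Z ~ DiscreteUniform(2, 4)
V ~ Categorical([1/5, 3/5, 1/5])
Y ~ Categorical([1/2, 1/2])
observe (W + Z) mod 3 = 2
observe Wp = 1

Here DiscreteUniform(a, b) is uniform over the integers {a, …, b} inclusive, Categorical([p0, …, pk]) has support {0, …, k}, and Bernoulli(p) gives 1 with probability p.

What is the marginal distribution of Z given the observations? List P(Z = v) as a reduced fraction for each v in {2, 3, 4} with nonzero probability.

P(Z=2) = 1/3, P(Z=4) = 2/3

Enumerate traces; 54 have nonzero weight after conditioning:
  (U=1, W=1, X=2, Z=4, V=0, Y=0) weight 1/540
  (U=1, W=1, X=2, Z=4, V=0, Y=1) weight 1/540
  (U=1, W=1, X=2, Z=4, V=1, Y=0) weight 1/180
  (U=1, W=1, X=2, Z=4, V=1, Y=1) weight 1/180
  (U=1, W=1, X=2, Z=4, V=2, Y=0) weight 1/540
  (U=1, W=1, X=2, Z=4, V=2, Y=1) weight 1/540
  (U=1, W=1, X=3, Z=4, V=0, Y=0) weight 1/540
  (U=1, W=1, X=3, Z=4, V=0, Y=1) weight 1/540
  (U=2, W=0, X=2, Z=2, V=0, Y=0) weight 1/540
  … 45 more
Group by Z:
  weight(Z=2) = 1/18
  weight(Z=4) = 1/9
Total weight = 1/18 + 1/9 = 1/6
P(Z=2 | obs) = 1/18 / 1/6 = 1/3
P(Z=4 | obs) = 1/9 / 1/6 = 2/3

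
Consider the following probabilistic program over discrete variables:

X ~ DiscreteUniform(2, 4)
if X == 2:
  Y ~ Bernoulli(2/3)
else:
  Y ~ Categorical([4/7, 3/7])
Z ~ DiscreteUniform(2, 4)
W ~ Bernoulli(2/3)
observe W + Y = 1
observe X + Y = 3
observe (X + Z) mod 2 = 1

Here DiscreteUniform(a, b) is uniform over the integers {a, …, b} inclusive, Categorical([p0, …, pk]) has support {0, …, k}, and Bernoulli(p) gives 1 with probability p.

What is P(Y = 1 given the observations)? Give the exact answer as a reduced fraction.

Enumerate traces; 3 have nonzero weight after conditioning:
  (X=2, Y=1, Z=3, W=0) weight 2/81
  (X=3, Y=0, Z=2, W=1) weight 8/189
  (X=3, Y=0, Z=4, W=1) weight 8/189
Group by Y:
  weight(Y=0) = 16/189
  weight(Y=1) = 2/81
Total weight = 16/189 + 2/81 = 62/567
P(Y=0 | obs) = 16/189 / 62/567 = 24/31
P(Y=1 | obs) = 2/81 / 62/567 = 7/31

P(Y = 1 | obs) = 7/31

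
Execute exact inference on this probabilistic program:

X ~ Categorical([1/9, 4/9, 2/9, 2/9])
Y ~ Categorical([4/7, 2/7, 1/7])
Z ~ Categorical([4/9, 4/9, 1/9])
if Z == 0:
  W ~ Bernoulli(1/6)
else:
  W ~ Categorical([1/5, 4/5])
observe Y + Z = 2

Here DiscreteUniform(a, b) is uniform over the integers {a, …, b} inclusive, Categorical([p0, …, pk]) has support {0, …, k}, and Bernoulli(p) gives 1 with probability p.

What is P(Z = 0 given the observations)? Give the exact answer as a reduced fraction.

P(Z = 0 | obs) = 1/4

Enumerate traces; 24 have nonzero weight after conditioning:
  (X=0, Y=0, Z=2, W=0) weight 4/2835
  (X=0, Y=0, Z=2, W=1) weight 16/2835
  (X=0, Y=1, Z=1, W=0) weight 8/2835
  (X=0, Y=1, Z=1, W=1) weight 32/2835
  (X=0, Y=2, Z=0, W=0) weight 10/1701
  (X=0, Y=2, Z=0, W=1) weight 2/1701
  (X=1, Y=0, Z=2, W=0) weight 16/2835
  (X=1, Y=0, Z=2, W=1) weight 64/2835
  … 16 more
Group by Z:
  weight(Z=0) = 4/63
  weight(Z=1) = 8/63
  weight(Z=2) = 4/63
Total weight = 4/63 + 8/63 + 4/63 = 16/63
P(Z=0 | obs) = 4/63 / 16/63 = 1/4
P(Z=1 | obs) = 8/63 / 16/63 = 1/2
P(Z=2 | obs) = 4/63 / 16/63 = 1/4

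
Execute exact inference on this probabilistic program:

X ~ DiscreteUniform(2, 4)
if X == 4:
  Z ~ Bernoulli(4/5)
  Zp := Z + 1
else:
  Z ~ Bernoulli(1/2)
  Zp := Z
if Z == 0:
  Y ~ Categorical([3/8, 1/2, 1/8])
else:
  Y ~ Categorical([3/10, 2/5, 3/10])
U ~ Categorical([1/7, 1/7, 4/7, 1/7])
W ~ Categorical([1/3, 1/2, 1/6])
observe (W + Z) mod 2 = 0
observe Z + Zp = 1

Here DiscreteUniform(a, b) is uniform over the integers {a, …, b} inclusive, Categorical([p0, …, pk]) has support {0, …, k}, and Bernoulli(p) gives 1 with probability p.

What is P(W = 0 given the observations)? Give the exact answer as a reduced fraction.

P(W = 0 | obs) = 2/3

Enumerate traces; 24 have nonzero weight after conditioning:
  (X=4, Z=0, Y=0, U=0, W=0) weight 1/840
  (X=4, Z=0, Y=0, U=0, W=2) weight 1/1680
  (X=4, Z=0, Y=0, U=1, W=0) weight 1/840
  (X=4, Z=0, Y=0, U=1, W=2) weight 1/1680
  (X=4, Z=0, Y=0, U=2, W=0) weight 1/210
  (X=4, Z=0, Y=0, U=2, W=2) weight 1/420
  (X=4, Z=0, Y=0, U=3, W=0) weight 1/840
  (X=4, Z=0, Y=0, U=3, W=2) weight 1/1680
  … 16 more
Group by W:
  weight(W=0) = 1/45
  weight(W=2) = 1/90
Total weight = 1/45 + 1/90 = 1/30
P(W=0 | obs) = 1/45 / 1/30 = 2/3
P(W=2 | obs) = 1/90 / 1/30 = 1/3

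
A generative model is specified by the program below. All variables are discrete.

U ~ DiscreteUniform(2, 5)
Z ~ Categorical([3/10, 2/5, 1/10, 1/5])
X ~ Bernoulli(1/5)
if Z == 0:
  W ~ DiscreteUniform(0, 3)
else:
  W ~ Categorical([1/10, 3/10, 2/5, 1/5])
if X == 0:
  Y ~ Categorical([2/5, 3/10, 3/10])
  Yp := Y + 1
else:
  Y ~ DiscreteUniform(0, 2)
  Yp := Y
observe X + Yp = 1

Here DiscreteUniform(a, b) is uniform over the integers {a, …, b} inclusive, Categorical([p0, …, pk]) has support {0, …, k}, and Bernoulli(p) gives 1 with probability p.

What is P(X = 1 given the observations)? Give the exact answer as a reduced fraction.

P(X = 1 | obs) = 5/29

Enumerate traces; 128 have nonzero weight after conditioning:
  (U=2, Z=0, X=0, W=0, Y=0) weight 3/500
  (U=2, Z=0, X=0, W=1, Y=0) weight 3/500
  (U=2, Z=0, X=0, W=2, Y=0) weight 3/500
  (U=2, Z=0, X=0, W=3, Y=0) weight 3/500
  (U=2, Z=0, X=1, W=0, Y=0) weight 1/800
  (U=2, Z=0, X=1, W=1, Y=0) weight 1/800
  (U=2, Z=0, X=1, W=2, Y=0) weight 1/800
  (U=2, Z=0, X=1, W=3, Y=0) weight 1/800
  … 120 more
Group by X:
  weight(X=0) = 8/25
  weight(X=1) = 1/15
Total weight = 8/25 + 1/15 = 29/75
P(X=0 | obs) = 8/25 / 29/75 = 24/29
P(X=1 | obs) = 1/15 / 29/75 = 5/29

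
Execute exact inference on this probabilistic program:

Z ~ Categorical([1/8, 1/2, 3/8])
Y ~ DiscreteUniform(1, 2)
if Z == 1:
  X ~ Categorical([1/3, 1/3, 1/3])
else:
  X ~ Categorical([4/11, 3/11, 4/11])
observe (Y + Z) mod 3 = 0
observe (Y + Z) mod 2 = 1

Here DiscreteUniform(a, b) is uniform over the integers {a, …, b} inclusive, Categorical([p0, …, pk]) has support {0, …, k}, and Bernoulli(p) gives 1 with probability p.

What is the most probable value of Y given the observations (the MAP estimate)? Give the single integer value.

argmax_v P(Y = v | obs) = 2

Enumerate traces; 6 have nonzero weight after conditioning:
  (Z=1, Y=2, X=0) weight 1/12
  (Z=1, Y=2, X=1) weight 1/12
  (Z=1, Y=2, X=2) weight 1/12
  (Z=2, Y=1, X=0) weight 3/44
  (Z=2, Y=1, X=1) weight 9/176
  (Z=2, Y=1, X=2) weight 3/44
Group by Y:
  weight(Y=1) = 3/16
  weight(Y=2) = 1/4
Total weight = 3/16 + 1/4 = 7/16
P(Y=1 | obs) = 3/16 / 7/16 = 3/7
P(Y=2 | obs) = 1/4 / 7/16 = 4/7
argmax = 2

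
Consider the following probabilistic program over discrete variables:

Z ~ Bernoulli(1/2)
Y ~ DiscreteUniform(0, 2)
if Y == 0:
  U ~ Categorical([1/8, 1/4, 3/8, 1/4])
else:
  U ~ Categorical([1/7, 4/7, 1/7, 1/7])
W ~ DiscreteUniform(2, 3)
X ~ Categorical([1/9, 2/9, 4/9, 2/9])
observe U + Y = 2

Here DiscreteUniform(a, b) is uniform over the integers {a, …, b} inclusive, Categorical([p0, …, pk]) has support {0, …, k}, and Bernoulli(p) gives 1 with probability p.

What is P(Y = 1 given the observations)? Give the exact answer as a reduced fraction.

Enumerate traces; 48 have nonzero weight after conditioning:
  (Z=0, Y=0, U=2, W=2, X=0) weight 1/288
  (Z=0, Y=0, U=2, W=2, X=1) weight 1/144
  (Z=0, Y=0, U=2, W=2, X=2) weight 1/72
  (Z=0, Y=0, U=2, W=2, X=3) weight 1/144
  (Z=0, Y=0, U=2, W=3, X=0) weight 1/288
  (Z=0, Y=0, U=2, W=3, X=1) weight 1/144
  (Z=0, Y=0, U=2, W=3, X=2) weight 1/72
  (Z=0, Y=0, U=2, W=3, X=3) weight 1/144
  (Z=0, Y=1, U=1, W=2, X=0) weight 1/189
  (Z=0, Y=2, U=0, W=2, X=0) weight 1/756
  … 38 more
Group by Y:
  weight(Y=0) = 1/8
  weight(Y=1) = 4/21
  weight(Y=2) = 1/21
Total weight = 1/8 + 4/21 + 1/21 = 61/168
P(Y=0 | obs) = 1/8 / 61/168 = 21/61
P(Y=1 | obs) = 4/21 / 61/168 = 32/61
P(Y=2 | obs) = 1/21 / 61/168 = 8/61

P(Y = 1 | obs) = 32/61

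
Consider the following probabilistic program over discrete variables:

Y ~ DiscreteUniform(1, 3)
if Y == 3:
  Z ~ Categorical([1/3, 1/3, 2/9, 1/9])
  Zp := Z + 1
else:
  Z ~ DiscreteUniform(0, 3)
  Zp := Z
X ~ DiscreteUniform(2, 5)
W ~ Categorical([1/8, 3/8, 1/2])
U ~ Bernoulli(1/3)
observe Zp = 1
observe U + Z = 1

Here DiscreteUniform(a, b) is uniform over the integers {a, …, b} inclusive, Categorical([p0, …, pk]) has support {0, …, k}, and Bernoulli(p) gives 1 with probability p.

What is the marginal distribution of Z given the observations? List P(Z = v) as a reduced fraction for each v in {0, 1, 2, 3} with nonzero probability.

Enumerate traces; 36 have nonzero weight after conditioning:
  (Y=1, Z=1, X=2, W=0, U=0) weight 1/576
  (Y=1, Z=1, X=2, W=1, U=0) weight 1/192
  (Y=1, Z=1, X=2, W=2, U=0) weight 1/144
  (Y=1, Z=1, X=3, W=0, U=0) weight 1/576
  (Y=1, Z=1, X=3, W=1, U=0) weight 1/192
  (Y=1, Z=1, X=3, W=2, U=0) weight 1/144
  (Y=1, Z=1, X=4, W=0, U=0) weight 1/576
  (Y=1, Z=1, X=4, W=1, U=0) weight 1/192
  (Y=3, Z=0, X=2, W=0, U=1) weight 1/864
  … 27 more
Group by Z:
  weight(Z=0) = 1/27
  weight(Z=1) = 1/9
Total weight = 1/27 + 1/9 = 4/27
P(Z=0 | obs) = 1/27 / 4/27 = 1/4
P(Z=1 | obs) = 1/9 / 4/27 = 3/4

P(Z=0) = 1/4, P(Z=1) = 3/4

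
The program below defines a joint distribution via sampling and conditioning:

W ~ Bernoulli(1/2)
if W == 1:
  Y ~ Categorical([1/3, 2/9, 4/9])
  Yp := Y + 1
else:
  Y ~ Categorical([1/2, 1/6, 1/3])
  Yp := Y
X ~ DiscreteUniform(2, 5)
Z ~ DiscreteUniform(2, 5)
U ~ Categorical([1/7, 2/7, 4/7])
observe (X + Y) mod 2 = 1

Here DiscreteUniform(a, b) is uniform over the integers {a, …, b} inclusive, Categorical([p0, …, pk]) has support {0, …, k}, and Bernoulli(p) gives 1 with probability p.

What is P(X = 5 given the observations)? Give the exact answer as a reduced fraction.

Enumerate traces; 144 have nonzero weight after conditioning:
  (W=0, Y=0, X=3, Z=2, U=0) weight 1/448
  (W=0, Y=0, X=3, Z=2, U=1) weight 1/224
  (W=0, Y=0, X=3, Z=2, U=2) weight 1/112
  (W=0, Y=0, X=3, Z=3, U=0) weight 1/448
  (W=0, Y=0, X=3, Z=3, U=1) weight 1/224
  (W=0, Y=0, X=3, Z=3, U=2) weight 1/112
  (W=0, Y=0, X=3, Z=4, U=0) weight 1/448
  (W=0, Y=0, X=3, Z=4, U=1) weight 1/224
  (W=0, Y=0, X=5, Z=2, U=0) weight 1/448
  (W=0, Y=1, X=2, Z=2, U=0) weight 1/1344
  … 134 more
Group by X:
  weight(X=2) = 7/144
  weight(X=3) = 29/144
  weight(X=4) = 7/144
  weight(X=5) = 29/144
Total weight = 7/144 + 29/144 + 7/144 + 29/144 = 1/2
P(X=2 | obs) = 7/144 / 1/2 = 7/72
P(X=3 | obs) = 29/144 / 1/2 = 29/72
P(X=4 | obs) = 7/144 / 1/2 = 7/72
P(X=5 | obs) = 29/144 / 1/2 = 29/72

P(X = 5 | obs) = 29/72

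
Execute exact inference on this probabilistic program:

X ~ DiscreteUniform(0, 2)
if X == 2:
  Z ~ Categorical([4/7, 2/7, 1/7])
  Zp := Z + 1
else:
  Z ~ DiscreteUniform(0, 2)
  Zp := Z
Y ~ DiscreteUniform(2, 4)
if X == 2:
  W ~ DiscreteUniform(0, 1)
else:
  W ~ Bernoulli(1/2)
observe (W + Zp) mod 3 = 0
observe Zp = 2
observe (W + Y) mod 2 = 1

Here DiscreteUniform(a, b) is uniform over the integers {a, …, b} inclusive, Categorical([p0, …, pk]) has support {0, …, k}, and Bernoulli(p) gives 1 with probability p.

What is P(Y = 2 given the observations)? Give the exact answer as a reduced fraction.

Enumerate traces; 6 have nonzero weight after conditioning:
  (X=0, Z=2, Y=2, W=1) weight 1/54
  (X=0, Z=2, Y=4, W=1) weight 1/54
  (X=1, Z=2, Y=2, W=1) weight 1/54
  (X=1, Z=2, Y=4, W=1) weight 1/54
  (X=2, Z=1, Y=2, W=1) weight 1/63
  (X=2, Z=1, Y=4, W=1) weight 1/63
Group by Y:
  weight(Y=2) = 10/189
  weight(Y=4) = 10/189
Total weight = 10/189 + 10/189 = 20/189
P(Y=2 | obs) = 10/189 / 20/189 = 1/2
P(Y=4 | obs) = 10/189 / 20/189 = 1/2

P(Y = 2 | obs) = 1/2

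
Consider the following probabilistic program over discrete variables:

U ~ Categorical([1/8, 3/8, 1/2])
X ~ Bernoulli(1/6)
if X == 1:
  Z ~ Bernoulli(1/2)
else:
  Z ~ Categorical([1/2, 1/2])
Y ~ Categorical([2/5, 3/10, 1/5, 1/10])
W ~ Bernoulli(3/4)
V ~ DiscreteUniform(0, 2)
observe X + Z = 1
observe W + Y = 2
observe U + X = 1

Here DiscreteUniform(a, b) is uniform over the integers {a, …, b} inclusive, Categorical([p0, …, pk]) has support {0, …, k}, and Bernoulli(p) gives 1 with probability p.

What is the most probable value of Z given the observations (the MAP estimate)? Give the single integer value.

Enumerate traces; 12 have nonzero weight after conditioning:
  (U=0, X=1, Z=0, Y=1, W=1, V=0) weight 1/1280
  (U=0, X=1, Z=0, Y=1, W=1, V=1) weight 1/1280
  (U=0, X=1, Z=0, Y=1, W=1, V=2) weight 1/1280
  (U=0, X=1, Z=0, Y=2, W=0, V=0) weight 1/5760
  (U=0, X=1, Z=0, Y=2, W=0, V=1) weight 1/5760
  (U=0, X=1, Z=0, Y=2, W=0, V=2) weight 1/5760
  (U=1, X=0, Z=1, Y=1, W=1, V=0) weight 3/256
  (U=1, X=0, Z=1, Y=1, W=1, V=1) weight 3/256
  … 4 more
Group by Z:
  weight(Z=0) = 11/3840
  weight(Z=1) = 11/256
Total weight = 11/3840 + 11/256 = 11/240
P(Z=0 | obs) = 11/3840 / 11/240 = 1/16
P(Z=1 | obs) = 11/256 / 11/240 = 15/16
argmax = 1

argmax_v P(Z = v | obs) = 1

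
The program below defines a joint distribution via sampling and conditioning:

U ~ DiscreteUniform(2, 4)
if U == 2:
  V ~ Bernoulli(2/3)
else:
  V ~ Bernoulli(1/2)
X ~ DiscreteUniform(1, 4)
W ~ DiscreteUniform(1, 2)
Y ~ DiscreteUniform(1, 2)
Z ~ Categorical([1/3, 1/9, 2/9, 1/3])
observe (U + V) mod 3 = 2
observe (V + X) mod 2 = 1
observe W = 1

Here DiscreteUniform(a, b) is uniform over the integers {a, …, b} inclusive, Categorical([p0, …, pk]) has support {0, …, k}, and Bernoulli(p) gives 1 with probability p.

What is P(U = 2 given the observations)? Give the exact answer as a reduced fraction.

P(U = 2 | obs) = 2/5

Enumerate traces; 32 have nonzero weight after conditioning:
  (U=2, V=0, X=1, W=1, Y=1, Z=0) weight 1/432
  (U=2, V=0, X=1, W=1, Y=1, Z=1) weight 1/1296
  (U=2, V=0, X=1, W=1, Y=1, Z=2) weight 1/648
  (U=2, V=0, X=1, W=1, Y=1, Z=3) weight 1/432
  (U=2, V=0, X=1, W=1, Y=2, Z=0) weight 1/432
  (U=2, V=0, X=1, W=1, Y=2, Z=1) weight 1/1296
  (U=2, V=0, X=1, W=1, Y=2, Z=2) weight 1/648
  (U=2, V=0, X=1, W=1, Y=2, Z=3) weight 1/432
  (U=4, V=1, X=2, W=1, Y=1, Z=0) weight 1/288
  … 23 more
Group by U:
  weight(U=2) = 1/36
  weight(U=4) = 1/24
Total weight = 1/36 + 1/24 = 5/72
P(U=2 | obs) = 1/36 / 5/72 = 2/5
P(U=4 | obs) = 1/24 / 5/72 = 3/5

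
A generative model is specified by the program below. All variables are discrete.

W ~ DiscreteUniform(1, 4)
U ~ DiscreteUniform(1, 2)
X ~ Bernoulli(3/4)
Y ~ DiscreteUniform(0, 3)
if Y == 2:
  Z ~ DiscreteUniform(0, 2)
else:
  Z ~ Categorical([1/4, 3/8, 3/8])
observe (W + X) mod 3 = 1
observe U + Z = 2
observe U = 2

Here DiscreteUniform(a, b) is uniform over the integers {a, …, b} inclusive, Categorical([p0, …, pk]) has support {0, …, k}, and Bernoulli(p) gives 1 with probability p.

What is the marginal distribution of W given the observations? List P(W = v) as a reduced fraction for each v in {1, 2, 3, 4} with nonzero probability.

Enumerate traces; 12 have nonzero weight after conditioning:
  (W=1, U=2, X=0, Y=0, Z=0) weight 1/512
  (W=1, U=2, X=0, Y=1, Z=0) weight 1/512
  (W=1, U=2, X=0, Y=2, Z=0) weight 1/384
  (W=1, U=2, X=0, Y=3, Z=0) weight 1/512
  (W=3, U=2, X=1, Y=0, Z=0) weight 3/512
  (W=3, U=2, X=1, Y=1, Z=0) weight 3/512
  (W=3, U=2, X=1, Y=2, Z=0) weight 1/128
  (W=3, U=2, X=1, Y=3, Z=0) weight 3/512
  (W=4, U=2, X=0, Y=0, Z=0) weight 1/512
  … 3 more
Group by W:
  weight(W=1) = 13/1536
  weight(W=3) = 13/512
  weight(W=4) = 13/1536
Total weight = 13/1536 + 13/512 + 13/1536 = 65/1536
P(W=1 | obs) = 13/1536 / 65/1536 = 1/5
P(W=3 | obs) = 13/512 / 65/1536 = 3/5
P(W=4 | obs) = 13/1536 / 65/1536 = 1/5

P(W=1) = 1/5, P(W=3) = 3/5, P(W=4) = 1/5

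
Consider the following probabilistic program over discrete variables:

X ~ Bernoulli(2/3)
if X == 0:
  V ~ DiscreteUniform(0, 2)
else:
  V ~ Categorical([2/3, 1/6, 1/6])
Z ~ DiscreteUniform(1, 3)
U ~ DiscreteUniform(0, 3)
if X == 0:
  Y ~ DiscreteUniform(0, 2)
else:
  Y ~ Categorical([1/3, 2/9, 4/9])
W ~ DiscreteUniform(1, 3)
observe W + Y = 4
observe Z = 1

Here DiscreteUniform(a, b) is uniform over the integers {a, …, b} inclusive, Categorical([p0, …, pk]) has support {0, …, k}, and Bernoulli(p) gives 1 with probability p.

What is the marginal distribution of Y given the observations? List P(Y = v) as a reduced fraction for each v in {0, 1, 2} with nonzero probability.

Enumerate traces; 48 have nonzero weight after conditioning:
  (X=0, V=0, Z=1, U=0, Y=1, W=3) weight 1/972
  (X=0, V=0, Z=1, U=0, Y=2, W=2) weight 1/972
  (X=0, V=0, Z=1, U=1, Y=1, W=3) weight 1/972
  (X=0, V=0, Z=1, U=1, Y=2, W=2) weight 1/972
  (X=0, V=0, Z=1, U=2, Y=1, W=3) weight 1/972
  (X=0, V=0, Z=1, U=2, Y=2, W=2) weight 1/972
  (X=0, V=0, Z=1, U=3, Y=1, W=3) weight 1/972
  (X=0, V=0, Z=1, U=3, Y=2, W=2) weight 1/972
  … 40 more
Group by Y:
  weight(Y=1) = 7/243
  weight(Y=2) = 11/243
Total weight = 7/243 + 11/243 = 2/27
P(Y=1 | obs) = 7/243 / 2/27 = 7/18
P(Y=2 | obs) = 11/243 / 2/27 = 11/18

P(Y=1) = 7/18, P(Y=2) = 11/18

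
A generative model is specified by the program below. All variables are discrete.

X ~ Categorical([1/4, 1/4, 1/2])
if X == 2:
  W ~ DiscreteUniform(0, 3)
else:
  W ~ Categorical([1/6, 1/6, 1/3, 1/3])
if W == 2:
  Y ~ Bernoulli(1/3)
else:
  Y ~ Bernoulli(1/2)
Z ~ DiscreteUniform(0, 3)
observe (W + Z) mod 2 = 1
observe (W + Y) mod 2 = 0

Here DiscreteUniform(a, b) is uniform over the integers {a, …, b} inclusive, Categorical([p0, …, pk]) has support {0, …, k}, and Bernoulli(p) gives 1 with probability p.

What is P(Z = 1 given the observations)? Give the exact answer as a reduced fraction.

P(Z = 1 | obs) = 43/158

Enumerate traces; 24 have nonzero weight after conditioning:
  (X=0, W=0, Y=0, Z=1) weight 1/192
  (X=0, W=0, Y=0, Z=3) weight 1/192
  (X=0, W=1, Y=1, Z=0) weight 1/192
  (X=0, W=1, Y=1, Z=2) weight 1/192
  (X=0, W=2, Y=0, Z=1) weight 1/72
  (X=0, W=2, Y=0, Z=3) weight 1/72
  (X=0, W=3, Y=1, Z=0) weight 1/96
  (X=0, W=3, Y=1, Z=2) weight 1/96
  … 16 more
Group by Z:
  weight(Z=0) = 1/16
  weight(Z=1) = 43/576
  weight(Z=2) = 1/16
  weight(Z=3) = 43/576
Total weight = 1/16 + 43/576 + 1/16 + 43/576 = 79/288
P(Z=0 | obs) = 1/16 / 79/288 = 18/79
P(Z=1 | obs) = 43/576 / 79/288 = 43/158
P(Z=2 | obs) = 1/16 / 79/288 = 18/79
P(Z=3 | obs) = 43/576 / 79/288 = 43/158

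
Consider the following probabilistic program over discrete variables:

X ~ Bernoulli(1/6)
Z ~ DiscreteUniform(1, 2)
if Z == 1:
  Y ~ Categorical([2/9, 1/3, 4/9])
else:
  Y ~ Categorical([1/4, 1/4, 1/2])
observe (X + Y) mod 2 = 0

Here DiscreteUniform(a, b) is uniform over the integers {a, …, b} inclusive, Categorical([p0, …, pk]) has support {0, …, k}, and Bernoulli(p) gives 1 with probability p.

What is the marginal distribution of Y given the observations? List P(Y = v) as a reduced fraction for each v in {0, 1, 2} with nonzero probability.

Enumerate traces; 6 have nonzero weight after conditioning:
  (X=0, Z=1, Y=0) weight 5/54
  (X=0, Z=1, Y=2) weight 5/27
  (X=0, Z=2, Y=0) weight 5/48
  (X=0, Z=2, Y=2) weight 5/24
  (X=1, Z=1, Y=1) weight 1/36
  (X=1, Z=2, Y=1) weight 1/48
Group by Y:
  weight(Y=0) = 85/432
  weight(Y=1) = 7/144
  weight(Y=2) = 85/216
Total weight = 85/432 + 7/144 + 85/216 = 23/36
P(Y=0 | obs) = 85/432 / 23/36 = 85/276
P(Y=1 | obs) = 7/144 / 23/36 = 7/92
P(Y=2 | obs) = 85/216 / 23/36 = 85/138

P(Y=0) = 85/276, P(Y=1) = 7/92, P(Y=2) = 85/138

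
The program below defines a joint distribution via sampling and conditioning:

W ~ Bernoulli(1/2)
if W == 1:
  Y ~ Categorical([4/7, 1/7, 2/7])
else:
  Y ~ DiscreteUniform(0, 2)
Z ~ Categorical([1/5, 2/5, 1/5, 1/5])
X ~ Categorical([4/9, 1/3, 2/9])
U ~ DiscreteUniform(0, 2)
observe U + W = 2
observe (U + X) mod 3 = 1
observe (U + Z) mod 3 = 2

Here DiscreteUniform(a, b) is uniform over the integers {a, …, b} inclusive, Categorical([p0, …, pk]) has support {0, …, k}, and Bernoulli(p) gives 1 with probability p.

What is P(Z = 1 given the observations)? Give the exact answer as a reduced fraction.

Enumerate traces; 9 have nonzero weight after conditioning:
  (W=0, Y=0, Z=0, X=2, U=2) weight 1/405
  (W=0, Y=0, Z=3, X=2, U=2) weight 1/405
  (W=0, Y=1, Z=0, X=2, U=2) weight 1/405
  (W=0, Y=1, Z=3, X=2, U=2) weight 1/405
  (W=0, Y=2, Z=0, X=2, U=2) weight 1/405
  (W=0, Y=2, Z=3, X=2, U=2) weight 1/405
  (W=1, Y=0, Z=1, X=0, U=1) weight 16/945
  (W=1, Y=1, Z=1, X=0, U=1) weight 4/945
  … 1 more
Group by Z:
  weight(Z=0) = 1/135
  weight(Z=1) = 4/135
  weight(Z=3) = 1/135
Total weight = 1/135 + 4/135 + 1/135 = 2/45
P(Z=0 | obs) = 1/135 / 2/45 = 1/6
P(Z=1 | obs) = 4/135 / 2/45 = 2/3
P(Z=3 | obs) = 1/135 / 2/45 = 1/6

P(Z = 1 | obs) = 2/3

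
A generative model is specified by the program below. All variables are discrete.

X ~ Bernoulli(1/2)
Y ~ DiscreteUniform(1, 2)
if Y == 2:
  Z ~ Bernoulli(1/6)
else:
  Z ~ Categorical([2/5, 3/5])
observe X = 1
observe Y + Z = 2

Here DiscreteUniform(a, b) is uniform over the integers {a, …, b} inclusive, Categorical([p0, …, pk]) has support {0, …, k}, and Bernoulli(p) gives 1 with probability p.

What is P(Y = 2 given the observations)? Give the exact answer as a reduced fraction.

Enumerate traces; 2 have nonzero weight after conditioning:
  (X=1, Y=1, Z=1) weight 3/20
  (X=1, Y=2, Z=0) weight 5/24
Group by Y:
  weight(Y=1) = 3/20
  weight(Y=2) = 5/24
Total weight = 3/20 + 5/24 = 43/120
P(Y=1 | obs) = 3/20 / 43/120 = 18/43
P(Y=2 | obs) = 5/24 / 43/120 = 25/43

P(Y = 2 | obs) = 25/43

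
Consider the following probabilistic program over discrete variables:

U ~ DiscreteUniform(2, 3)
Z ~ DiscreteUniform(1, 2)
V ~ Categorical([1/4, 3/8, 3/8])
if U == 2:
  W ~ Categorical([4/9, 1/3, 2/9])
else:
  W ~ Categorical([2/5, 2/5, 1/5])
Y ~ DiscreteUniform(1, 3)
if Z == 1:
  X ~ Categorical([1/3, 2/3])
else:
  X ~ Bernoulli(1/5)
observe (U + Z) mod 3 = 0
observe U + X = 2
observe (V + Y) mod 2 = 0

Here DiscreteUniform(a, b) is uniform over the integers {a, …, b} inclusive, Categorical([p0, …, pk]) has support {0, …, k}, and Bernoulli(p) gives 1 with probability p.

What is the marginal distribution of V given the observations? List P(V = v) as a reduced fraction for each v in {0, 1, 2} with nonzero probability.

P(V=0) = 2/11, P(V=1) = 6/11, P(V=2) = 3/11

Enumerate traces; 12 have nonzero weight after conditioning:
  (U=2, Z=1, V=0, W=0, Y=2, X=0) weight 1/324
  (U=2, Z=1, V=0, W=1, Y=2, X=0) weight 1/432
  (U=2, Z=1, V=0, W=2, Y=2, X=0) weight 1/648
  (U=2, Z=1, V=1, W=0, Y=1, X=0) weight 1/216
  (U=2, Z=1, V=1, W=0, Y=3, X=0) weight 1/216
  (U=2, Z=1, V=1, W=1, Y=1, X=0) weight 1/288
  (U=2, Z=1, V=1, W=1, Y=3, X=0) weight 1/288
  (U=2, Z=1, V=1, W=2, Y=1, X=0) weight 1/432
  (U=2, Z=1, V=2, W=0, Y=2, X=0) weight 1/216
  … 3 more
Group by V:
  weight(V=0) = 1/144
  weight(V=1) = 1/48
  weight(V=2) = 1/96
Total weight = 1/144 + 1/48 + 1/96 = 11/288
P(V=0 | obs) = 1/144 / 11/288 = 2/11
P(V=1 | obs) = 1/48 / 11/288 = 6/11
P(V=2 | obs) = 1/96 / 11/288 = 3/11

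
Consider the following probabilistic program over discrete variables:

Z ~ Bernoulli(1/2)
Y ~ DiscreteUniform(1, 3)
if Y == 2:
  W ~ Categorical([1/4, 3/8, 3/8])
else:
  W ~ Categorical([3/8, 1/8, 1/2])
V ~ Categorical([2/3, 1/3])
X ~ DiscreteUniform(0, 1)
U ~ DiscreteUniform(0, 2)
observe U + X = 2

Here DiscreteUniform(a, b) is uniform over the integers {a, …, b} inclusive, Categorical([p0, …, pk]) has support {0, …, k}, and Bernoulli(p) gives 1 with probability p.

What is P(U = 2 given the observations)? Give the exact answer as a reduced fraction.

Enumerate traces; 72 have nonzero weight after conditioning:
  (Z=0, Y=1, W=0, V=0, X=0, U=2) weight 1/144
  (Z=0, Y=1, W=0, V=0, X=1, U=1) weight 1/144
  (Z=0, Y=1, W=0, V=1, X=0, U=2) weight 1/288
  (Z=0, Y=1, W=0, V=1, X=1, U=1) weight 1/288
  (Z=0, Y=1, W=1, V=0, X=0, U=2) weight 1/432
  (Z=0, Y=1, W=1, V=0, X=1, U=1) weight 1/432
  (Z=0, Y=1, W=1, V=1, X=0, U=2) weight 1/864
  (Z=0, Y=1, W=1, V=1, X=1, U=1) weight 1/864
  … 64 more
Group by U:
  weight(U=1) = 1/6
  weight(U=2) = 1/6
Total weight = 1/6 + 1/6 = 1/3
P(U=1 | obs) = 1/6 / 1/3 = 1/2
P(U=2 | obs) = 1/6 / 1/3 = 1/2

P(U = 2 | obs) = 1/2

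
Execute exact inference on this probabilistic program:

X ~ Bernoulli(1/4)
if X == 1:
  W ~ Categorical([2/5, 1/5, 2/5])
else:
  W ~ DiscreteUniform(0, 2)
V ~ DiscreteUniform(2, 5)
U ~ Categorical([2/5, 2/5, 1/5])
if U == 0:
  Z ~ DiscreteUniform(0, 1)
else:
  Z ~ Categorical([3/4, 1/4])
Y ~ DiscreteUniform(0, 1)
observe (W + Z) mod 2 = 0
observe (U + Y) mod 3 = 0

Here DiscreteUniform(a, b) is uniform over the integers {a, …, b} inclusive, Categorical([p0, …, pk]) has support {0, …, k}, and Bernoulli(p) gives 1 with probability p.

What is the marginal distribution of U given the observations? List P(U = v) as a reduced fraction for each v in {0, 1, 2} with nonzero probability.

P(U=0) = 5/8, P(U=2) = 3/8

Enumerate traces; 48 have nonzero weight after conditioning:
  (X=0, W=0, V=2, U=0, Z=0, Y=0) weight 1/160
  (X=0, W=0, V=2, U=2, Z=0, Y=1) weight 3/640
  (X=0, W=0, V=3, U=0, Z=0, Y=0) weight 1/160
  (X=0, W=0, V=3, U=2, Z=0, Y=1) weight 3/640
  (X=0, W=0, V=4, U=0, Z=0, Y=0) weight 1/160
  (X=0, W=0, V=4, U=2, Z=0, Y=1) weight 3/640
  (X=0, W=0, V=5, U=0, Z=0, Y=0) weight 1/160
  (X=0, W=0, V=5, U=2, Z=0, Y=1) weight 3/640
  … 40 more
Group by U:
  weight(U=0) = 1/10
  weight(U=2) = 3/50
Total weight = 1/10 + 3/50 = 4/25
P(U=0 | obs) = 1/10 / 4/25 = 5/8
P(U=2 | obs) = 3/50 / 4/25 = 3/8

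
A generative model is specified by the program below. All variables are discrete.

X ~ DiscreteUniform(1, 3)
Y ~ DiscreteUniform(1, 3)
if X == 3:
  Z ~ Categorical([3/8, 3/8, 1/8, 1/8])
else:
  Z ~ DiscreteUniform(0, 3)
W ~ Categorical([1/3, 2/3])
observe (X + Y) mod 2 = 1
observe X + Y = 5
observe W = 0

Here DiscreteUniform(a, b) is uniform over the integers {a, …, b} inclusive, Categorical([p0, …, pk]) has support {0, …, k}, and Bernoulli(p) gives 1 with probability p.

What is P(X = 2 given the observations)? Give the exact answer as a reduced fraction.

Enumerate traces; 8 have nonzero weight after conditioning:
  (X=2, Y=3, Z=0, W=0) weight 1/108
  (X=2, Y=3, Z=1, W=0) weight 1/108
  (X=2, Y=3, Z=2, W=0) weight 1/108
  (X=2, Y=3, Z=3, W=0) weight 1/108
  (X=3, Y=2, Z=0, W=0) weight 1/72
  (X=3, Y=2, Z=1, W=0) weight 1/72
  (X=3, Y=2, Z=2, W=0) weight 1/216
  (X=3, Y=2, Z=3, W=0) weight 1/216
Group by X:
  weight(X=2) = 1/27
  weight(X=3) = 1/27
Total weight = 1/27 + 1/27 = 2/27
P(X=2 | obs) = 1/27 / 2/27 = 1/2
P(X=3 | obs) = 1/27 / 2/27 = 1/2

P(X = 2 | obs) = 1/2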